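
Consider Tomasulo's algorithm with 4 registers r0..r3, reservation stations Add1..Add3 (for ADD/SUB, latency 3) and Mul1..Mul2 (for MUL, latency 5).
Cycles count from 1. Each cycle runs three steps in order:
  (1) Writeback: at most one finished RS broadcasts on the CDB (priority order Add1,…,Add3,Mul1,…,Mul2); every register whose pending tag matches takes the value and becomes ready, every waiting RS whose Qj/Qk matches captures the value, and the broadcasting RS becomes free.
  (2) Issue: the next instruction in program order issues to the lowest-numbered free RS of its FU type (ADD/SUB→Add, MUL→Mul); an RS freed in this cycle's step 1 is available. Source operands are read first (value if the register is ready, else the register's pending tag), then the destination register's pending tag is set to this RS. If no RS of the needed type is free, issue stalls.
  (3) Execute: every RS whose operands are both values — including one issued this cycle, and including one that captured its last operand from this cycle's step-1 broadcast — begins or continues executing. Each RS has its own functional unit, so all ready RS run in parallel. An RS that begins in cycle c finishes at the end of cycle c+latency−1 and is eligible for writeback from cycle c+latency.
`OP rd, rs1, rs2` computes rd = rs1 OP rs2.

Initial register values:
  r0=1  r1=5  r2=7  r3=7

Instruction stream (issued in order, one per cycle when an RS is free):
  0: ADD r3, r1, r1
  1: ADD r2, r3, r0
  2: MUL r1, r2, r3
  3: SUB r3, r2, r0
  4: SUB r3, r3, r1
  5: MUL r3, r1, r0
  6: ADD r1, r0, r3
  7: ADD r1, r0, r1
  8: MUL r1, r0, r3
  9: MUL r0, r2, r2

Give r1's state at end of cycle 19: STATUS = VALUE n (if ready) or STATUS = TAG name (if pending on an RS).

STATUS = TAG Mul1

  c1: issue ADD r3<-Add1  regs: r0:1,r1:5,r2:7,r3:Add1
  c2: issue ADD r2<-Add2  regs: r0:1,r1:5,r2:Add2,r3:Add1
  c3: issue MUL r1<-Mul1  regs: r0:1,r1:Mul1,r2:Add2,r3:Add1
  c4: CDB Add1=10; issue SUB r3<-Add1  regs: r0:1,r1:Mul1,r2:Add2,r3:Add1
  c5: issue SUB r3<-Add3  regs: r0:1,r1:Mul1,r2:Add2,r3:Add3
  c6: issue MUL r3<-Mul2  regs: r0:1,r1:Mul1,r2:Add2,r3:Mul2
  c7: CDB Add2=11; issue ADD r1<-Add2  regs: r0:1,r1:Add2,r2:11,r3:Mul2
  c8: stall  regs: r0:1,r1:Add2,r2:11,r3:Mul2
  c9: stall  regs: r0:1,r1:Add2,r2:11,r3:Mul2
  c10: CDB Add1=10; issue ADD r1<-Add1  regs: r0:1,r1:Add1,r2:11,r3:Mul2
  c11: stall  regs: r0:1,r1:Add1,r2:11,r3:Mul2
  c12: CDB Mul1=110; issue MUL r1<-Mul1  regs: r0:1,r1:Mul1,r2:11,r3:Mul2
  c13: stall  regs: r0:1,r1:Mul1,r2:11,r3:Mul2
  c14: stall  regs: r0:1,r1:Mul1,r2:11,r3:Mul2
  c15: CDB Add3=-100; stall  regs: r0:1,r1:Mul1,r2:11,r3:Mul2
  c16: stall  regs: r0:1,r1:Mul1,r2:11,r3:Mul2
  c17: CDB Mul2=110; issue MUL r0<-Mul2  regs: r0:Mul2,r1:Mul1,r2:11,r3:110
  c18: -  regs: r0:Mul2,r1:Mul1,r2:11,r3:110
  c19: -  regs: r0:Mul2,r1:Mul1,r2:11,r3:110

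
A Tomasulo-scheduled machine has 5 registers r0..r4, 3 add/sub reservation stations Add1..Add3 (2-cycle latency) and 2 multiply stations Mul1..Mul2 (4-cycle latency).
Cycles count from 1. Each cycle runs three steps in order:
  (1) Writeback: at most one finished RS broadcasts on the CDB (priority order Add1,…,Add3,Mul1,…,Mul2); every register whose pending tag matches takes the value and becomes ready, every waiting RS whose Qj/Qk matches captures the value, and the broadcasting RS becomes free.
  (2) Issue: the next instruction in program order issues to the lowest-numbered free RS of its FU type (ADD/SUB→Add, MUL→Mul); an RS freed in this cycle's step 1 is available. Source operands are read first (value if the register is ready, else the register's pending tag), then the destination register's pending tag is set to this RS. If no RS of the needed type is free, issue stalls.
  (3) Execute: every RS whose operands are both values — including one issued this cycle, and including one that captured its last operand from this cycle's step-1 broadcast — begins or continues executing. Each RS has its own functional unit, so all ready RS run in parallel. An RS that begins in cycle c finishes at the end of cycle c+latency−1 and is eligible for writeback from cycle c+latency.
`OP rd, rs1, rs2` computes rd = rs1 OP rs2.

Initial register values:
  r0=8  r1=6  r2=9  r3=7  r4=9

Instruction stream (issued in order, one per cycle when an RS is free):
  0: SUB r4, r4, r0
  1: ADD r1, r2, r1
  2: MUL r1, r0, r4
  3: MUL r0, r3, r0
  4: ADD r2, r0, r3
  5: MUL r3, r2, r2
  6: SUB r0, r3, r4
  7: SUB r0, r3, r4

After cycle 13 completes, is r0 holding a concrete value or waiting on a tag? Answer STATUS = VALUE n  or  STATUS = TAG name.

cycle 1: issue SUB r4<-Add1 // r0:8,r1:6,r2:9,r3:7,r4:Add1
cycle 2: issue ADD r1<-Add2 // r0:8,r1:Add2,r2:9,r3:7,r4:Add1
cycle 3: CDB Add1=1; issue MUL r1<-Mul1 // r0:8,r1:Mul1,r2:9,r3:7,r4:1
cycle 4: CDB Add2=15; issue MUL r0<-Mul2 // r0:Mul2,r1:Mul1,r2:9,r3:7,r4:1
cycle 5: issue ADD r2<-Add1 // r0:Mul2,r1:Mul1,r2:Add1,r3:7,r4:1
cycle 6: stall // r0:Mul2,r1:Mul1,r2:Add1,r3:7,r4:1
cycle 7: CDB Mul1=8; issue MUL r3<-Mul1 // r0:Mul2,r1:8,r2:Add1,r3:Mul1,r4:1
cycle 8: CDB Mul2=56; issue SUB r0<-Add2 // r0:Add2,r1:8,r2:Add1,r3:Mul1,r4:1
cycle 9: issue SUB r0<-Add3 // r0:Add3,r1:8,r2:Add1,r3:Mul1,r4:1
cycle 10: CDB Add1=63 // r0:Add3,r1:8,r2:63,r3:Mul1,r4:1
cycle 11: - // r0:Add3,r1:8,r2:63,r3:Mul1,r4:1
cycle 12: - // r0:Add3,r1:8,r2:63,r3:Mul1,r4:1
cycle 13: - // r0:Add3,r1:8,r2:63,r3:Mul1,r4:1

STATUS = TAG Add3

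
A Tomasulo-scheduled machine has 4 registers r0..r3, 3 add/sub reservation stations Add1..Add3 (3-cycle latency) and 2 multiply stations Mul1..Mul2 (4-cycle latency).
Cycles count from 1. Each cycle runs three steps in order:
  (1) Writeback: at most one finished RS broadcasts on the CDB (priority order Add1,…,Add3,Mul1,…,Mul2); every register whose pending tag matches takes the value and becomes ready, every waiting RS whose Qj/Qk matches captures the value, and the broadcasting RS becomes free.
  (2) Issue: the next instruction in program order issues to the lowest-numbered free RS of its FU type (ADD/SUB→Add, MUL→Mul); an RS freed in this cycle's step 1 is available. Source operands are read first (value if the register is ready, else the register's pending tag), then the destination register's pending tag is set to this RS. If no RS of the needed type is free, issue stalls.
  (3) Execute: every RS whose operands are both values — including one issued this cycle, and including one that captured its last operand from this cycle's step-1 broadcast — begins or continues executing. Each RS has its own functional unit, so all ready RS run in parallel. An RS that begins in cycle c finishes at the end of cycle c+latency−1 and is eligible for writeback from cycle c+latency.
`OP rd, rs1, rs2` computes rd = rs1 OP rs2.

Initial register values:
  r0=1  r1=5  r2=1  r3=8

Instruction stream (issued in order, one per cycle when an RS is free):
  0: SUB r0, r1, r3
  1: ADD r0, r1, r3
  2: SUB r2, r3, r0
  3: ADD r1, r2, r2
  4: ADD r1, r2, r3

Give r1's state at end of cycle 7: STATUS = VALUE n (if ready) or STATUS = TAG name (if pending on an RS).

STATUS = TAG Add2

  c1: issue SUB r0<-Add1  regs: r0:Add1,r1:5,r2:1,r3:8
  c2: issue ADD r0<-Add2  regs: r0:Add2,r1:5,r2:1,r3:8
  c3: issue SUB r2<-Add3  regs: r0:Add2,r1:5,r2:Add3,r3:8
  c4: CDB Add1=-3; issue ADD r1<-Add1  regs: r0:Add2,r1:Add1,r2:Add3,r3:8
  c5: CDB Add2=13; issue ADD r1<-Add2  regs: r0:13,r1:Add2,r2:Add3,r3:8
  c6: -  regs: r0:13,r1:Add2,r2:Add3,r3:8
  c7: -  regs: r0:13,r1:Add2,r2:Add3,r3:8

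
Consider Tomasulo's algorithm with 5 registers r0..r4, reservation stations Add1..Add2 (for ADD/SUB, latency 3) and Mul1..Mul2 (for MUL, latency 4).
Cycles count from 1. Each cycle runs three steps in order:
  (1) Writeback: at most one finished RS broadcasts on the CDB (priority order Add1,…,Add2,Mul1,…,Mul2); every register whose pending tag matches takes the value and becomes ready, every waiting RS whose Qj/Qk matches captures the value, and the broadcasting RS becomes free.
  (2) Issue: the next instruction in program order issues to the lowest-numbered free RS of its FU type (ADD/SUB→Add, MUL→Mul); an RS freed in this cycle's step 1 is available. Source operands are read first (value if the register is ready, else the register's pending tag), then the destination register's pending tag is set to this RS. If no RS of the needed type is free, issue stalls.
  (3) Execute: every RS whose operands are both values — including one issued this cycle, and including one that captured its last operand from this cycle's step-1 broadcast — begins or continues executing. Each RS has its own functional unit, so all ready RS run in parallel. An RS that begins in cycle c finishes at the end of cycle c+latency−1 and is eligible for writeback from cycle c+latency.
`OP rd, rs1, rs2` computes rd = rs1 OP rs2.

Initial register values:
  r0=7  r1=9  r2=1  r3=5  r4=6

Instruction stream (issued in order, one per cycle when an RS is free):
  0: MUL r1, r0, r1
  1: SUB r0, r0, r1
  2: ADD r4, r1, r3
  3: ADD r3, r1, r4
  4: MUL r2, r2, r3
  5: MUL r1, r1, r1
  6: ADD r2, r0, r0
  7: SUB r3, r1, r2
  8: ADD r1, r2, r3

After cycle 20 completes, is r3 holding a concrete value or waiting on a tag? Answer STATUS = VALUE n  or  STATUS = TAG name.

c1: issue MUL r1<-Mul1 | r0:7,r1:Mul1,r2:1,r3:5,r4:6
c2: issue SUB r0<-Add1 | r0:Add1,r1:Mul1,r2:1,r3:5,r4:6
c3: issue ADD r4<-Add2 | r0:Add1,r1:Mul1,r2:1,r3:5,r4:Add2
c4: stall | r0:Add1,r1:Mul1,r2:1,r3:5,r4:Add2
c5: CDB Mul1=63; stall | r0:Add1,r1:63,r2:1,r3:5,r4:Add2
c6: stall | r0:Add1,r1:63,r2:1,r3:5,r4:Add2
c7: stall | r0:Add1,r1:63,r2:1,r3:5,r4:Add2
c8: CDB Add1=-56; issue ADD r3<-Add1 | r0:-56,r1:63,r2:1,r3:Add1,r4:Add2
c9: CDB Add2=68; issue MUL r2<-Mul1 | r0:-56,r1:63,r2:Mul1,r3:Add1,r4:68
c10: issue MUL r1<-Mul2 | r0:-56,r1:Mul2,r2:Mul1,r3:Add1,r4:68
c11: issue ADD r2<-Add2 | r0:-56,r1:Mul2,r2:Add2,r3:Add1,r4:68
c12: CDB Add1=131; issue SUB r3<-Add1 | r0:-56,r1:Mul2,r2:Add2,r3:Add1,r4:68
c13: stall | r0:-56,r1:Mul2,r2:Add2,r3:Add1,r4:68
c14: CDB Add2=-112; issue ADD r1<-Add2 | r0:-56,r1:Add2,r2:-112,r3:Add1,r4:68
c15: CDB Mul2=3969 | r0:-56,r1:Add2,r2:-112,r3:Add1,r4:68
c16: CDB Mul1=131 | r0:-56,r1:Add2,r2:-112,r3:Add1,r4:68
c17: - | r0:-56,r1:Add2,r2:-112,r3:Add1,r4:68
c18: CDB Add1=4081 | r0:-56,r1:Add2,r2:-112,r3:4081,r4:68
c19: - | r0:-56,r1:Add2,r2:-112,r3:4081,r4:68
c20: - | r0:-56,r1:Add2,r2:-112,r3:4081,r4:68

STATUS = VALUE 4081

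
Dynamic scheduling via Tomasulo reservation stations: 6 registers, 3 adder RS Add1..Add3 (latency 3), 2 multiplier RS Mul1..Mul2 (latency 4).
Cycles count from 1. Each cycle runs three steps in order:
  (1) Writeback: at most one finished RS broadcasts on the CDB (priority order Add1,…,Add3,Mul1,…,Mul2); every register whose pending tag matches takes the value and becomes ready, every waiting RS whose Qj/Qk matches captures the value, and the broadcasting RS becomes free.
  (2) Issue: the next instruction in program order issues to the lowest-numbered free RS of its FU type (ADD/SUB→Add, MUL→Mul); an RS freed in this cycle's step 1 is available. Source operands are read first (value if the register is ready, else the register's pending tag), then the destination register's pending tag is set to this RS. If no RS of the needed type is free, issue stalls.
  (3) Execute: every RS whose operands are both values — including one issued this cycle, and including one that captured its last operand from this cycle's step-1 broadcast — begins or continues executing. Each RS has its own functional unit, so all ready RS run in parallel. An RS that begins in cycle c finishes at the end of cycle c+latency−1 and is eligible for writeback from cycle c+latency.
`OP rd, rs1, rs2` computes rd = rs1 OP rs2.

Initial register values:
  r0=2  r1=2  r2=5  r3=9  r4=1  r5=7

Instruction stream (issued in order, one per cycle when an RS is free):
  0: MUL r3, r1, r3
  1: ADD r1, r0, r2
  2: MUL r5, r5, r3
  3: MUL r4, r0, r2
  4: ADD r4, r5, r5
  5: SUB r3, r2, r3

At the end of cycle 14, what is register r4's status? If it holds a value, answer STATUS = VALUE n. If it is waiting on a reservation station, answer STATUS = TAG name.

cycle 1: issue MUL r3<-Mul1 // r0:2,r1:2,r2:5,r3:Mul1,r4:1,r5:7
cycle 2: issue ADD r1<-Add1 // r0:2,r1:Add1,r2:5,r3:Mul1,r4:1,r5:7
cycle 3: issue MUL r5<-Mul2 // r0:2,r1:Add1,r2:5,r3:Mul1,r4:1,r5:Mul2
cycle 4: stall // r0:2,r1:Add1,r2:5,r3:Mul1,r4:1,r5:Mul2
cycle 5: CDB Add1=7; stall // r0:2,r1:7,r2:5,r3:Mul1,r4:1,r5:Mul2
cycle 6: CDB Mul1=18; issue MUL r4<-Mul1 // r0:2,r1:7,r2:5,r3:18,r4:Mul1,r5:Mul2
cycle 7: issue ADD r4<-Add1 // r0:2,r1:7,r2:5,r3:18,r4:Add1,r5:Mul2
cycle 8: issue SUB r3<-Add2 // r0:2,r1:7,r2:5,r3:Add2,r4:Add1,r5:Mul2
cycle 9: - // r0:2,r1:7,r2:5,r3:Add2,r4:Add1,r5:Mul2
cycle 10: CDB Mul1=10 // r0:2,r1:7,r2:5,r3:Add2,r4:Add1,r5:Mul2
cycle 11: CDB Add2=-13 // r0:2,r1:7,r2:5,r3:-13,r4:Add1,r5:Mul2
cycle 12: CDB Mul2=126 // r0:2,r1:7,r2:5,r3:-13,r4:Add1,r5:126
cycle 13: - // r0:2,r1:7,r2:5,r3:-13,r4:Add1,r5:126
cycle 14: - // r0:2,r1:7,r2:5,r3:-13,r4:Add1,r5:126

STATUS = TAG Add1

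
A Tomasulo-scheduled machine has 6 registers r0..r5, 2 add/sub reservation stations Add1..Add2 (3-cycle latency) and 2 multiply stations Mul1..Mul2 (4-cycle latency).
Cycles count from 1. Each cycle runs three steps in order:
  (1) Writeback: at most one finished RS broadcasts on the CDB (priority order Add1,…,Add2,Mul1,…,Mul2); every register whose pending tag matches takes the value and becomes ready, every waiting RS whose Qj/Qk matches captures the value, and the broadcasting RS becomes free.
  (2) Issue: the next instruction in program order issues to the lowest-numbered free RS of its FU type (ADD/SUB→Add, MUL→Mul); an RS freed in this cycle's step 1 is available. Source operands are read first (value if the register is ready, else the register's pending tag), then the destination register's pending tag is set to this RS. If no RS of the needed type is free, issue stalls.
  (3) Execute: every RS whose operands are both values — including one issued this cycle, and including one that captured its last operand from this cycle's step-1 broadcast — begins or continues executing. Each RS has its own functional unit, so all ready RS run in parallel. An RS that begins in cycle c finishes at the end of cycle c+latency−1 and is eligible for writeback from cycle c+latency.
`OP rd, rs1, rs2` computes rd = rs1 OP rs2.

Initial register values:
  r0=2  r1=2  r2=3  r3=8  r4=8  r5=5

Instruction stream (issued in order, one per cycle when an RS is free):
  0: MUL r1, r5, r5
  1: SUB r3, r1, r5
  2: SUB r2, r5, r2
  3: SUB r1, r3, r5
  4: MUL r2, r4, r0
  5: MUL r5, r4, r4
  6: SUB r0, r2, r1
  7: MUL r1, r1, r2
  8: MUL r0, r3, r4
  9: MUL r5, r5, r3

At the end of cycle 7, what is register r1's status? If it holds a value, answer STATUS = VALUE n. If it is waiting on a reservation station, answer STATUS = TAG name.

STATUS = TAG Add2

cycle 1: issue MUL r1<-Mul1 // r0:2,r1:Mul1,r2:3,r3:8,r4:8,r5:5
cycle 2: issue SUB r3<-Add1 // r0:2,r1:Mul1,r2:3,r3:Add1,r4:8,r5:5
cycle 3: issue SUB r2<-Add2 // r0:2,r1:Mul1,r2:Add2,r3:Add1,r4:8,r5:5
cycle 4: stall // r0:2,r1:Mul1,r2:Add2,r3:Add1,r4:8,r5:5
cycle 5: CDB Mul1=25; stall // r0:2,r1:25,r2:Add2,r3:Add1,r4:8,r5:5
cycle 6: CDB Add2=2; issue SUB r1<-Add2 // r0:2,r1:Add2,r2:2,r3:Add1,r4:8,r5:5
cycle 7: issue MUL r2<-Mul1 // r0:2,r1:Add2,r2:Mul1,r3:Add1,r4:8,r5:5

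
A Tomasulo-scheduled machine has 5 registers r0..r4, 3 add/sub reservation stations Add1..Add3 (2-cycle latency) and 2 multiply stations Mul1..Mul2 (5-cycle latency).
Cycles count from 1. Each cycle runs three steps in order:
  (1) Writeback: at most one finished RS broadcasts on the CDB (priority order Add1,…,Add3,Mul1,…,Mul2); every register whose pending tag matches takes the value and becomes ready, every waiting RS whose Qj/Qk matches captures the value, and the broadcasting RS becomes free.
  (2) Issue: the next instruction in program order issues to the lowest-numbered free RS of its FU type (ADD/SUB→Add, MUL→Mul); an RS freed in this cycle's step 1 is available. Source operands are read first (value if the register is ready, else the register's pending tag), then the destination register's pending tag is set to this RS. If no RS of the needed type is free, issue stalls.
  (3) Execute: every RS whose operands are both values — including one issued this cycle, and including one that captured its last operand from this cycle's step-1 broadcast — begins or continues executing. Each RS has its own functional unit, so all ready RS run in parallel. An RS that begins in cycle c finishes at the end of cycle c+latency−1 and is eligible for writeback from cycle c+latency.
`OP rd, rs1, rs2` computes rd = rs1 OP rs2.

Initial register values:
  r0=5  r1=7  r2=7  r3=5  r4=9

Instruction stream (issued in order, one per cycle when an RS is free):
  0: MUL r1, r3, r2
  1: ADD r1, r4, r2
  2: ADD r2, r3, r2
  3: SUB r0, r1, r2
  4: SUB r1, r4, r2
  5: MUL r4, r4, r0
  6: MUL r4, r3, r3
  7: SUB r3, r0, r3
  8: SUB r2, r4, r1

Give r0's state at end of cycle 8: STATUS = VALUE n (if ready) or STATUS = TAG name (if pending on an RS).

STATUS = VALUE 4

cycle 1: issue MUL r1<-Mul1 // r0:5,r1:Mul1,r2:7,r3:5,r4:9
cycle 2: issue ADD r1<-Add1 // r0:5,r1:Add1,r2:7,r3:5,r4:9
cycle 3: issue ADD r2<-Add2 // r0:5,r1:Add1,r2:Add2,r3:5,r4:9
cycle 4: CDB Add1=16; issue SUB r0<-Add1 // r0:Add1,r1:16,r2:Add2,r3:5,r4:9
cycle 5: CDB Add2=12; issue SUB r1<-Add2 // r0:Add1,r1:Add2,r2:12,r3:5,r4:9
cycle 6: CDB Mul1=35; issue MUL r4<-Mul1 // r0:Add1,r1:Add2,r2:12,r3:5,r4:Mul1
cycle 7: CDB Add1=4; issue MUL r4<-Mul2 // r0:4,r1:Add2,r2:12,r3:5,r4:Mul2
cycle 8: CDB Add2=-3; issue SUB r3<-Add1 // r0:4,r1:-3,r2:12,r3:Add1,r4:Mul2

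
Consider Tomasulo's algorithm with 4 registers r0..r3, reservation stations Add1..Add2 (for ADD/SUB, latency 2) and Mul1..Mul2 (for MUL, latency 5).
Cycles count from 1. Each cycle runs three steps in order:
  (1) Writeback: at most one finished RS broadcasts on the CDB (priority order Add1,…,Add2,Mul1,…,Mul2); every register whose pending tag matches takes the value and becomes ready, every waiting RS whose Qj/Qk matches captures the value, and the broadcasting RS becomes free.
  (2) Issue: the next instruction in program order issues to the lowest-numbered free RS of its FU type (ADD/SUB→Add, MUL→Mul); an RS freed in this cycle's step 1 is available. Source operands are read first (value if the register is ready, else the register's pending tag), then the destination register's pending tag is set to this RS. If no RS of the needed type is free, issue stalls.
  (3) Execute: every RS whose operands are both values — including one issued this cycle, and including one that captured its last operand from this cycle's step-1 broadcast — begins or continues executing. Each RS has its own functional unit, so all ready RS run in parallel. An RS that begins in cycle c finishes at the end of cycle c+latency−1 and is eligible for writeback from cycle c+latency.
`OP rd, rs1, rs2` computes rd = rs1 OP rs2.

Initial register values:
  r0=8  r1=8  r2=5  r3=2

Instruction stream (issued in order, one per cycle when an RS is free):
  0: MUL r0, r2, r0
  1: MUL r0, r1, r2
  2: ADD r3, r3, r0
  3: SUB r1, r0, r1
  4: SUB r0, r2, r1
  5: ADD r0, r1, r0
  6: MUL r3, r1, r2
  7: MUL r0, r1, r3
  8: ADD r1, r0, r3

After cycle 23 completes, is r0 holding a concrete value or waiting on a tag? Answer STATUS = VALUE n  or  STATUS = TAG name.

cycle 1: issue MUL r0<-Mul1 // r0:Mul1,r1:8,r2:5,r3:2
cycle 2: issue MUL r0<-Mul2 // r0:Mul2,r1:8,r2:5,r3:2
cycle 3: issue ADD r3<-Add1 // r0:Mul2,r1:8,r2:5,r3:Add1
cycle 4: issue SUB r1<-Add2 // r0:Mul2,r1:Add2,r2:5,r3:Add1
cycle 5: stall // r0:Mul2,r1:Add2,r2:5,r3:Add1
cycle 6: CDB Mul1=40; stall // r0:Mul2,r1:Add2,r2:5,r3:Add1
cycle 7: CDB Mul2=40; stall // r0:40,r1:Add2,r2:5,r3:Add1
cycle 8: stall // r0:40,r1:Add2,r2:5,r3:Add1
cycle 9: CDB Add1=42; issue SUB r0<-Add1 // r0:Add1,r1:Add2,r2:5,r3:42
cycle 10: CDB Add2=32; issue ADD r0<-Add2 // r0:Add2,r1:32,r2:5,r3:42
cycle 11: issue MUL r3<-Mul1 // r0:Add2,r1:32,r2:5,r3:Mul1
cycle 12: CDB Add1=-27; issue MUL r0<-Mul2 // r0:Mul2,r1:32,r2:5,r3:Mul1
cycle 13: issue ADD r1<-Add1 // r0:Mul2,r1:Add1,r2:5,r3:Mul1
cycle 14: CDB Add2=5 // r0:Mul2,r1:Add1,r2:5,r3:Mul1
cycle 15: - // r0:Mul2,r1:Add1,r2:5,r3:Mul1
cycle 16: CDB Mul1=160 // r0:Mul2,r1:Add1,r2:5,r3:160
cycle 17: - // r0:Mul2,r1:Add1,r2:5,r3:160
cycle 18: - // r0:Mul2,r1:Add1,r2:5,r3:160
cycle 19: - // r0:Mul2,r1:Add1,r2:5,r3:160
cycle 20: - // r0:Mul2,r1:Add1,r2:5,r3:160
cycle 21: CDB Mul2=5120 // r0:5120,r1:Add1,r2:5,r3:160
cycle 22: - // r0:5120,r1:Add1,r2:5,r3:160
cycle 23: CDB Add1=5280 // r0:5120,r1:5280,r2:5,r3:160

STATUS = VALUE 5120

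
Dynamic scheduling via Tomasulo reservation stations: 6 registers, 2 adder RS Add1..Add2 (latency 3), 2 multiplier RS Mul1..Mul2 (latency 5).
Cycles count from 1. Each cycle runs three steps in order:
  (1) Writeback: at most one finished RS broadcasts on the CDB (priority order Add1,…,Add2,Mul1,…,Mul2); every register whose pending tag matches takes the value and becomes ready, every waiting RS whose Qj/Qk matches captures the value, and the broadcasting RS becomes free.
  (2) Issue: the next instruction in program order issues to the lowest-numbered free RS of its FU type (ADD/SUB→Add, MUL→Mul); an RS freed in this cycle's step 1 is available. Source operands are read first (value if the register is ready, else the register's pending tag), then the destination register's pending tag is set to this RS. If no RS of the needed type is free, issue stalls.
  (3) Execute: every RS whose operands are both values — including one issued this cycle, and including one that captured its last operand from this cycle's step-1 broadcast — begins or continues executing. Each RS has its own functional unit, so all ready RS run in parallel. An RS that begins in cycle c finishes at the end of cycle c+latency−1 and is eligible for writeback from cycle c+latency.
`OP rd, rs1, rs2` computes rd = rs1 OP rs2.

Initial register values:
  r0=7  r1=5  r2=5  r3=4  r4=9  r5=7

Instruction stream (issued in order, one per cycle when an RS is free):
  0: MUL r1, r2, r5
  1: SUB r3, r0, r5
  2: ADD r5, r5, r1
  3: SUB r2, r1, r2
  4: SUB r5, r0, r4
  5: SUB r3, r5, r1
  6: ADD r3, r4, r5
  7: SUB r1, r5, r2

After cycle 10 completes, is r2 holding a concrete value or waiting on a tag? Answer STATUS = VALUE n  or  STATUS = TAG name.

STATUS = VALUE 30

cycle 1: issue MUL r1<-Mul1 // r0:7,r1:Mul1,r2:5,r3:4,r4:9,r5:7
cycle 2: issue SUB r3<-Add1 // r0:7,r1:Mul1,r2:5,r3:Add1,r4:9,r5:7
cycle 3: issue ADD r5<-Add2 // r0:7,r1:Mul1,r2:5,r3:Add1,r4:9,r5:Add2
cycle 4: stall // r0:7,r1:Mul1,r2:5,r3:Add1,r4:9,r5:Add2
cycle 5: CDB Add1=0; issue SUB r2<-Add1 // r0:7,r1:Mul1,r2:Add1,r3:0,r4:9,r5:Add2
cycle 6: CDB Mul1=35; stall // r0:7,r1:35,r2:Add1,r3:0,r4:9,r5:Add2
cycle 7: stall // r0:7,r1:35,r2:Add1,r3:0,r4:9,r5:Add2
cycle 8: stall // r0:7,r1:35,r2:Add1,r3:0,r4:9,r5:Add2
cycle 9: CDB Add1=30; issue SUB r5<-Add1 // r0:7,r1:35,r2:30,r3:0,r4:9,r5:Add1
cycle 10: CDB Add2=42; issue SUB r3<-Add2 // r0:7,r1:35,r2:30,r3:Add2,r4:9,r5:Add1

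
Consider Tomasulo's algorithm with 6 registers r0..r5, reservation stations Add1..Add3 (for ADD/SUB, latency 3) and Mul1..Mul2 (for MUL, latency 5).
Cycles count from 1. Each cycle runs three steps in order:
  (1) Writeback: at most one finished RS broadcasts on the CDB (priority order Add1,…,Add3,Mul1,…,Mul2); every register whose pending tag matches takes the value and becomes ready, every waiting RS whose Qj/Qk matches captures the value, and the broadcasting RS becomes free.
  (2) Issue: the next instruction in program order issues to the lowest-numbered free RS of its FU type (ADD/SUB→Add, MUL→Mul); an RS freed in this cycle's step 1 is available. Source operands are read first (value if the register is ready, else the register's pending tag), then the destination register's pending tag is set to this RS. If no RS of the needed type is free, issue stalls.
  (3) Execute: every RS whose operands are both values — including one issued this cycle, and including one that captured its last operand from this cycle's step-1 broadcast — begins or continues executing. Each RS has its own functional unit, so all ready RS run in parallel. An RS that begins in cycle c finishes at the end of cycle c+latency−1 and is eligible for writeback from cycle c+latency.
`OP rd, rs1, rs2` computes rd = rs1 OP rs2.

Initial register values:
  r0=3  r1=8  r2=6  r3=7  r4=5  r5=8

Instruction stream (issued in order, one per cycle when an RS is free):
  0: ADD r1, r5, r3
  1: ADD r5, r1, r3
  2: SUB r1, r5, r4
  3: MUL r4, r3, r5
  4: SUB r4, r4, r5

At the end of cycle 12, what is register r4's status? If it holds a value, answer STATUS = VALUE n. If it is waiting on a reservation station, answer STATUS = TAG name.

cycle 1: issue ADD r1<-Add1 // r0:3,r1:Add1,r2:6,r3:7,r4:5,r5:8
cycle 2: issue ADD r5<-Add2 // r0:3,r1:Add1,r2:6,r3:7,r4:5,r5:Add2
cycle 3: issue SUB r1<-Add3 // r0:3,r1:Add3,r2:6,r3:7,r4:5,r5:Add2
cycle 4: CDB Add1=15; issue MUL r4<-Mul1 // r0:3,r1:Add3,r2:6,r3:7,r4:Mul1,r5:Add2
cycle 5: issue SUB r4<-Add1 // r0:3,r1:Add3,r2:6,r3:7,r4:Add1,r5:Add2
cycle 6: - // r0:3,r1:Add3,r2:6,r3:7,r4:Add1,r5:Add2
cycle 7: CDB Add2=22 // r0:3,r1:Add3,r2:6,r3:7,r4:Add1,r5:22
cycle 8: - // r0:3,r1:Add3,r2:6,r3:7,r4:Add1,r5:22
cycle 9: - // r0:3,r1:Add3,r2:6,r3:7,r4:Add1,r5:22
cycle 10: CDB Add3=17 // r0:3,r1:17,r2:6,r3:7,r4:Add1,r5:22
cycle 11: - // r0:3,r1:17,r2:6,r3:7,r4:Add1,r5:22
cycle 12: CDB Mul1=154 // r0:3,r1:17,r2:6,r3:7,r4:Add1,r5:22

STATUS = TAG Add1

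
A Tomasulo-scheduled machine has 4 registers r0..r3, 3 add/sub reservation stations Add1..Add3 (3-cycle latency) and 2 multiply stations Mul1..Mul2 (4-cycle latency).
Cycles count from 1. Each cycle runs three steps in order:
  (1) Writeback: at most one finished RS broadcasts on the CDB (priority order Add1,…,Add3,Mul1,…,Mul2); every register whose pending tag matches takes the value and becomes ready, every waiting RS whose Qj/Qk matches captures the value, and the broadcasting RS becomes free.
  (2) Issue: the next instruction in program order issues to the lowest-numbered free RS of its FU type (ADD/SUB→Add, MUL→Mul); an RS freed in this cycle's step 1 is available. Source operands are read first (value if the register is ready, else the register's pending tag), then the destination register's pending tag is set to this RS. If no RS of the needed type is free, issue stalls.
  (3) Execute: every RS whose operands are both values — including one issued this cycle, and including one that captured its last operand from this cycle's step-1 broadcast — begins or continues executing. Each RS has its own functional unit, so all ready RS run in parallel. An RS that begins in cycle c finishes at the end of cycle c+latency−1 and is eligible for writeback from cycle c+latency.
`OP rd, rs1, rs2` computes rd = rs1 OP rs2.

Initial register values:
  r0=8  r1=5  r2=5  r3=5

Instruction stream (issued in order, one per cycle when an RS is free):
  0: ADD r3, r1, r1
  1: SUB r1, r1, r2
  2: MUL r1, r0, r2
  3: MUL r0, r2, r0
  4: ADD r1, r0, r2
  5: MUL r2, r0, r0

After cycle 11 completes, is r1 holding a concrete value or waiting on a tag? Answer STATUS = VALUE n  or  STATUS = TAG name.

STATUS = VALUE 45

  c1: issue ADD r3<-Add1  regs: r0:8,r1:5,r2:5,r3:Add1
  c2: issue SUB r1<-Add2  regs: r0:8,r1:Add2,r2:5,r3:Add1
  c3: issue MUL r1<-Mul1  regs: r0:8,r1:Mul1,r2:5,r3:Add1
  c4: CDB Add1=10; issue MUL r0<-Mul2  regs: r0:Mul2,r1:Mul1,r2:5,r3:10
  c5: CDB Add2=0; issue ADD r1<-Add1  regs: r0:Mul2,r1:Add1,r2:5,r3:10
  c6: stall  regs: r0:Mul2,r1:Add1,r2:5,r3:10
  c7: CDB Mul1=40; issue MUL r2<-Mul1  regs: r0:Mul2,r1:Add1,r2:Mul1,r3:10
  c8: CDB Mul2=40  regs: r0:40,r1:Add1,r2:Mul1,r3:10
  c9: -  regs: r0:40,r1:Add1,r2:Mul1,r3:10
  c10: -  regs: r0:40,r1:Add1,r2:Mul1,r3:10
  c11: CDB Add1=45  regs: r0:40,r1:45,r2:Mul1,r3:10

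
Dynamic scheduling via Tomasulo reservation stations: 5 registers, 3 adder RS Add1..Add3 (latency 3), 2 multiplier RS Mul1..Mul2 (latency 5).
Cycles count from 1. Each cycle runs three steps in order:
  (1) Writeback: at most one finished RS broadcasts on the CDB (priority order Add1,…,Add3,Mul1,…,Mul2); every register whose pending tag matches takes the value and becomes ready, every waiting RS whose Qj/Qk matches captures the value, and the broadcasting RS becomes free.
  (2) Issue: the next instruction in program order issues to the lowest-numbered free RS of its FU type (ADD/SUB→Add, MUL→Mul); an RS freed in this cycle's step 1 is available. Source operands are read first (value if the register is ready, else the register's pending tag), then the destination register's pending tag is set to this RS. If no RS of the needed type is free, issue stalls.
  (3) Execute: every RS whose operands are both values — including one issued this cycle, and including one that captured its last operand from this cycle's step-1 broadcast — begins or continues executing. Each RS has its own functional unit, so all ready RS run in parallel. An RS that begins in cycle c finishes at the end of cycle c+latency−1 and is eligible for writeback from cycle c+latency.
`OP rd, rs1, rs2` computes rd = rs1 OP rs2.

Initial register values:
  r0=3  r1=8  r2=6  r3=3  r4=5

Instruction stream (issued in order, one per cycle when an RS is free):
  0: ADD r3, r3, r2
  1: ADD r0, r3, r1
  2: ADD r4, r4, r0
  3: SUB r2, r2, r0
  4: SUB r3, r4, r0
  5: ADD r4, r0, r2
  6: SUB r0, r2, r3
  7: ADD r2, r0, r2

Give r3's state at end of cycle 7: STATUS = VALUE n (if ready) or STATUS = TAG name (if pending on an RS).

STATUS = TAG Add2

  c1: issue ADD r3<-Add1  regs: r0:3,r1:8,r2:6,r3:Add1,r4:5
  c2: issue ADD r0<-Add2  regs: r0:Add2,r1:8,r2:6,r3:Add1,r4:5
  c3: issue ADD r4<-Add3  regs: r0:Add2,r1:8,r2:6,r3:Add1,r4:Add3
  c4: CDB Add1=9; issue SUB r2<-Add1  regs: r0:Add2,r1:8,r2:Add1,r3:9,r4:Add3
  c5: stall  regs: r0:Add2,r1:8,r2:Add1,r3:9,r4:Add3
  c6: stall  regs: r0:Add2,r1:8,r2:Add1,r3:9,r4:Add3
  c7: CDB Add2=17; issue SUB r3<-Add2  regs: r0:17,r1:8,r2:Add1,r3:Add2,r4:Add3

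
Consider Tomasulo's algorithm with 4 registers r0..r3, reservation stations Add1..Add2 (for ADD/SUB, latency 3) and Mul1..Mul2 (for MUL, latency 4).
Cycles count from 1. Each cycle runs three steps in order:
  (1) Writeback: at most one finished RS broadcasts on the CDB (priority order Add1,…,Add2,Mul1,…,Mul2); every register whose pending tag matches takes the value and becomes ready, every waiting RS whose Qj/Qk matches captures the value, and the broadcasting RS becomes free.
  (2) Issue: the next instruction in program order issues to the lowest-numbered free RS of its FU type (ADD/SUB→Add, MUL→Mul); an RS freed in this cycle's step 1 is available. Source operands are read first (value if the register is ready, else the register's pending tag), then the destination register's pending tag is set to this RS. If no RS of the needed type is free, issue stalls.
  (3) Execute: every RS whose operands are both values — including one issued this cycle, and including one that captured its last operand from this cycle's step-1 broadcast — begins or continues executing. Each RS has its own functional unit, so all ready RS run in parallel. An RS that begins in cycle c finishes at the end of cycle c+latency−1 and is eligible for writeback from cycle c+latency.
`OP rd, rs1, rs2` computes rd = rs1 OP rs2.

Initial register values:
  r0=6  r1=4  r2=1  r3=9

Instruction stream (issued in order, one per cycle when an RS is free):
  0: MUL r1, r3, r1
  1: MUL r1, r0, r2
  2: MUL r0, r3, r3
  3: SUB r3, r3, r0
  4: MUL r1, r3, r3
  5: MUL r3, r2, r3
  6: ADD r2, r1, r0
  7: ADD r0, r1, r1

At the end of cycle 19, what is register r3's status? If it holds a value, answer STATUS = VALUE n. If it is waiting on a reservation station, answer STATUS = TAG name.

STATUS = VALUE -72

  c1: issue MUL r1<-Mul1  regs: r0:6,r1:Mul1,r2:1,r3:9
  c2: issue MUL r1<-Mul2  regs: r0:6,r1:Mul2,r2:1,r3:9
  c3: stall  regs: r0:6,r1:Mul2,r2:1,r3:9
  c4: stall  regs: r0:6,r1:Mul2,r2:1,r3:9
  c5: CDB Mul1=36; issue MUL r0<-Mul1  regs: r0:Mul1,r1:Mul2,r2:1,r3:9
  c6: CDB Mul2=6; issue SUB r3<-Add1  regs: r0:Mul1,r1:6,r2:1,r3:Add1
  c7: issue MUL r1<-Mul2  regs: r0:Mul1,r1:Mul2,r2:1,r3:Add1
  c8: stall  regs: r0:Mul1,r1:Mul2,r2:1,r3:Add1
  c9: CDB Mul1=81; issue MUL r3<-Mul1  regs: r0:81,r1:Mul2,r2:1,r3:Mul1
  c10: issue ADD r2<-Add2  regs: r0:81,r1:Mul2,r2:Add2,r3:Mul1
  c11: stall  regs: r0:81,r1:Mul2,r2:Add2,r3:Mul1
  c12: CDB Add1=-72; issue ADD r0<-Add1  regs: r0:Add1,r1:Mul2,r2:Add2,r3:Mul1
  c13: -  regs: r0:Add1,r1:Mul2,r2:Add2,r3:Mul1
  c14: -  regs: r0:Add1,r1:Mul2,r2:Add2,r3:Mul1
  c15: -  regs: r0:Add1,r1:Mul2,r2:Add2,r3:Mul1
  c16: CDB Mul1=-72  regs: r0:Add1,r1:Mul2,r2:Add2,r3:-72
  c17: CDB Mul2=5184  regs: r0:Add1,r1:5184,r2:Add2,r3:-72
  c18: -  regs: r0:Add1,r1:5184,r2:Add2,r3:-72
  c19: -  regs: r0:Add1,r1:5184,r2:Add2,r3:-72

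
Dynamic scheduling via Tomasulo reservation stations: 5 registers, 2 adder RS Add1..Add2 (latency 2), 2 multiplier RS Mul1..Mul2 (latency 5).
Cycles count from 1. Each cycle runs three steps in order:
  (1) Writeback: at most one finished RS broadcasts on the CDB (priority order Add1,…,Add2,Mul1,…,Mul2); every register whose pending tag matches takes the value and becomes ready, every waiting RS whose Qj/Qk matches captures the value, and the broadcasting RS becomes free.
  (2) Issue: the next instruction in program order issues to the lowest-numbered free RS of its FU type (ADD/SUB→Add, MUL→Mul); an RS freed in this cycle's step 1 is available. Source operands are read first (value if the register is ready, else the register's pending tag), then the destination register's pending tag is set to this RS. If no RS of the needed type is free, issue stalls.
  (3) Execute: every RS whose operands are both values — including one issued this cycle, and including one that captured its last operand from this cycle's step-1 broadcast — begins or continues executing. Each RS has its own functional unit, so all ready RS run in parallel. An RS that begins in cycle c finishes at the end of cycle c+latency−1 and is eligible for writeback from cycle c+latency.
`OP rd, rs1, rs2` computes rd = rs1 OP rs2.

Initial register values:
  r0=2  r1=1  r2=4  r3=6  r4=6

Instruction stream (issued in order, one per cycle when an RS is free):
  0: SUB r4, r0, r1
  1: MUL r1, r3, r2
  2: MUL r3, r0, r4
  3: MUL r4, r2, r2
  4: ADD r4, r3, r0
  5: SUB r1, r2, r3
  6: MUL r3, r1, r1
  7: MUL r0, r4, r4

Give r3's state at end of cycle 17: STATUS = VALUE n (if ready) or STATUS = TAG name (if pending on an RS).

c1: issue SUB r4<-Add1 | r0:2,r1:1,r2:4,r3:6,r4:Add1
c2: issue MUL r1<-Mul1 | r0:2,r1:Mul1,r2:4,r3:6,r4:Add1
c3: CDB Add1=1; issue MUL r3<-Mul2 | r0:2,r1:Mul1,r2:4,r3:Mul2,r4:1
c4: stall | r0:2,r1:Mul1,r2:4,r3:Mul2,r4:1
c5: stall | r0:2,r1:Mul1,r2:4,r3:Mul2,r4:1
c6: stall | r0:2,r1:Mul1,r2:4,r3:Mul2,r4:1
c7: CDB Mul1=24; issue MUL r4<-Mul1 | r0:2,r1:24,r2:4,r3:Mul2,r4:Mul1
c8: CDB Mul2=2; issue ADD r4<-Add1 | r0:2,r1:24,r2:4,r3:2,r4:Add1
c9: issue SUB r1<-Add2 | r0:2,r1:Add2,r2:4,r3:2,r4:Add1
c10: CDB Add1=4; issue MUL r3<-Mul2 | r0:2,r1:Add2,r2:4,r3:Mul2,r4:4
c11: CDB Add2=2; stall | r0:2,r1:2,r2:4,r3:Mul2,r4:4
c12: CDB Mul1=16; issue MUL r0<-Mul1 | r0:Mul1,r1:2,r2:4,r3:Mul2,r4:4
c13: - | r0:Mul1,r1:2,r2:4,r3:Mul2,r4:4
c14: - | r0:Mul1,r1:2,r2:4,r3:Mul2,r4:4
c15: - | r0:Mul1,r1:2,r2:4,r3:Mul2,r4:4
c16: CDB Mul2=4 | r0:Mul1,r1:2,r2:4,r3:4,r4:4
c17: CDB Mul1=16 | r0:16,r1:2,r2:4,r3:4,r4:4

STATUS = VALUE 4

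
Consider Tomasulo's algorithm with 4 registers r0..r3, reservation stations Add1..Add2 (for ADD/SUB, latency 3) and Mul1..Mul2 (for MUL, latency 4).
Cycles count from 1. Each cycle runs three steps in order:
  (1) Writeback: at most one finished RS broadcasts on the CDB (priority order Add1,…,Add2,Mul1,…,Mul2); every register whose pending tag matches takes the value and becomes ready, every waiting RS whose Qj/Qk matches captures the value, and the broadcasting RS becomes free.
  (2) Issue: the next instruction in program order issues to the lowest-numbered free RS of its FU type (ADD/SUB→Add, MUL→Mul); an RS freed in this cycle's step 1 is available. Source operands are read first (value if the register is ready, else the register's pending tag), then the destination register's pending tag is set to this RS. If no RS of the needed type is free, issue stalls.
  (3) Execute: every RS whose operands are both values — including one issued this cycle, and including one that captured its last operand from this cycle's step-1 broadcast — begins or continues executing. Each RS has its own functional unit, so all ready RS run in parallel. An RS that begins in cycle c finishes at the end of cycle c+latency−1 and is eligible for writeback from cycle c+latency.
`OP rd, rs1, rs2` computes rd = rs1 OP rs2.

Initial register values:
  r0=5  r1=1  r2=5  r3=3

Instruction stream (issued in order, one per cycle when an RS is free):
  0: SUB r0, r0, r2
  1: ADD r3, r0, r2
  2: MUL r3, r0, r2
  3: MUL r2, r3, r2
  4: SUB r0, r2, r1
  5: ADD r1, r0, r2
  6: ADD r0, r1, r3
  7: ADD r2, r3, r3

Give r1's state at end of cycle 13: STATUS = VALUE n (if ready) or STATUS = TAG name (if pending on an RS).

STATUS = TAG Add2

  c1: issue SUB r0<-Add1  regs: r0:Add1,r1:1,r2:5,r3:3
  c2: issue ADD r3<-Add2  regs: r0:Add1,r1:1,r2:5,r3:Add2
  c3: issue MUL r3<-Mul1  regs: r0:Add1,r1:1,r2:5,r3:Mul1
  c4: CDB Add1=0; issue MUL r2<-Mul2  regs: r0:0,r1:1,r2:Mul2,r3:Mul1
  c5: issue SUB r0<-Add1  regs: r0:Add1,r1:1,r2:Mul2,r3:Mul1
  c6: stall  regs: r0:Add1,r1:1,r2:Mul2,r3:Mul1
  c7: CDB Add2=5; issue ADD r1<-Add2  regs: r0:Add1,r1:Add2,r2:Mul2,r3:Mul1
  c8: CDB Mul1=0; stall  regs: r0:Add1,r1:Add2,r2:Mul2,r3:0
  c9: stall  regs: r0:Add1,r1:Add2,r2:Mul2,r3:0
  c10: stall  regs: r0:Add1,r1:Add2,r2:Mul2,r3:0
  c11: stall  regs: r0:Add1,r1:Add2,r2:Mul2,r3:0
  c12: CDB Mul2=0; stall  regs: r0:Add1,r1:Add2,r2:0,r3:0
  c13: stall  regs: r0:Add1,r1:Add2,r2:0,r3:0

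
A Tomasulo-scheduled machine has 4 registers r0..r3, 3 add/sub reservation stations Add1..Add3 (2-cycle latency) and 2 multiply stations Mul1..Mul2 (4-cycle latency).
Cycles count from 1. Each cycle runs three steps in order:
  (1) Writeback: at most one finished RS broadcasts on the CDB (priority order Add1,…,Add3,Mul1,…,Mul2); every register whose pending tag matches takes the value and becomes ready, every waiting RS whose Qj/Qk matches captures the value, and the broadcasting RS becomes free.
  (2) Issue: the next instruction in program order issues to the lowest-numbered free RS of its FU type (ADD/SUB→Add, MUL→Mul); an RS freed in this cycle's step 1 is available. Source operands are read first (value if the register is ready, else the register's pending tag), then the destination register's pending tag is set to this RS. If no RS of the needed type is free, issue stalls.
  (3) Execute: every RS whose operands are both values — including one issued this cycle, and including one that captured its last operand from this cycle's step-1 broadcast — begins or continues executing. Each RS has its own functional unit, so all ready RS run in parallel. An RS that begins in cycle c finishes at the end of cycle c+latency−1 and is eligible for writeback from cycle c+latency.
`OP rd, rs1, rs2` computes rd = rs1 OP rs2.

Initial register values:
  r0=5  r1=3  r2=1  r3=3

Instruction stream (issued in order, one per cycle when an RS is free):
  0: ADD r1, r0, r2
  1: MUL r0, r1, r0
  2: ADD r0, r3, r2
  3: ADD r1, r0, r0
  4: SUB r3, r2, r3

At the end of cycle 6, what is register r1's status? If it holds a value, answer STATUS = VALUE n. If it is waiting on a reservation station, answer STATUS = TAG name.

STATUS = TAG Add2

c1: issue ADD r1<-Add1 | r0:5,r1:Add1,r2:1,r3:3
c2: issue MUL r0<-Mul1 | r0:Mul1,r1:Add1,r2:1,r3:3
c3: CDB Add1=6; issue ADD r0<-Add1 | r0:Add1,r1:6,r2:1,r3:3
c4: issue ADD r1<-Add2 | r0:Add1,r1:Add2,r2:1,r3:3
c5: CDB Add1=4; issue SUB r3<-Add1 | r0:4,r1:Add2,r2:1,r3:Add1
c6: - | r0:4,r1:Add2,r2:1,r3:Add1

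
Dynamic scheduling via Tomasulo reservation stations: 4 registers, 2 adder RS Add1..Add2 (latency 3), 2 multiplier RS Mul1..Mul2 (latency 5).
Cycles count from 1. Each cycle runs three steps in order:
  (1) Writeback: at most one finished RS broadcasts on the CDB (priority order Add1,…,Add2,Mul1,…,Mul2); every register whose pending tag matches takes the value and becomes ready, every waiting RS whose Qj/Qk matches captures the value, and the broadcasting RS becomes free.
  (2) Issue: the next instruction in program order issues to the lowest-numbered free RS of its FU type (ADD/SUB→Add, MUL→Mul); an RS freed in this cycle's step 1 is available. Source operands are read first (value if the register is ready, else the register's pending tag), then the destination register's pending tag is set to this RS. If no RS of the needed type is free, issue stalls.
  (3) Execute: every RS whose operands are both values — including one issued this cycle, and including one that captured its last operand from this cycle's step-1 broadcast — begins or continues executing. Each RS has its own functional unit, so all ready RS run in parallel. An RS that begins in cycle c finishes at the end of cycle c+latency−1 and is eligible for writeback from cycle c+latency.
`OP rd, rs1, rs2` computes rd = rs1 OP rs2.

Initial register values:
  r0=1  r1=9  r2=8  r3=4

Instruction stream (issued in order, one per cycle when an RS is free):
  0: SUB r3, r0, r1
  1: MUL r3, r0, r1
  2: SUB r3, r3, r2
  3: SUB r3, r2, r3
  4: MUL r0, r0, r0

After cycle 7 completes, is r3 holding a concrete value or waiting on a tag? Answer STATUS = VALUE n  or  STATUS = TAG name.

STATUS = TAG Add1

cycle 1: issue SUB r3<-Add1 // r0:1,r1:9,r2:8,r3:Add1
cycle 2: issue MUL r3<-Mul1 // r0:1,r1:9,r2:8,r3:Mul1
cycle 3: issue SUB r3<-Add2 // r0:1,r1:9,r2:8,r3:Add2
cycle 4: CDB Add1=-8; issue SUB r3<-Add1 // r0:1,r1:9,r2:8,r3:Add1
cycle 5: issue MUL r0<-Mul2 // r0:Mul2,r1:9,r2:8,r3:Add1
cycle 6: - // r0:Mul2,r1:9,r2:8,r3:Add1
cycle 7: CDB Mul1=9 // r0:Mul2,r1:9,r2:8,r3:Add1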